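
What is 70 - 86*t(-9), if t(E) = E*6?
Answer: 4714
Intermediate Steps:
t(E) = 6*E
70 - 86*t(-9) = 70 - 516*(-9) = 70 - 86*(-54) = 70 + 4644 = 4714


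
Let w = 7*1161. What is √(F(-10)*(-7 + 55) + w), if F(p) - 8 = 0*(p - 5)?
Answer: √8511 ≈ 92.255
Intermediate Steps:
F(p) = 8 (F(p) = 8 + 0*(p - 5) = 8 + 0*(-5 + p) = 8 + 0 = 8)
w = 8127
√(F(-10)*(-7 + 55) + w) = √(8*(-7 + 55) + 8127) = √(8*48 + 8127) = √(384 + 8127) = √8511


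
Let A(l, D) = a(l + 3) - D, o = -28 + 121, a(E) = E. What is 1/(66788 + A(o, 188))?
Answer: 1/66696 ≈ 1.4993e-5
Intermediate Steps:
o = 93
A(l, D) = 3 + l - D (A(l, D) = (l + 3) - D = (3 + l) - D = 3 + l - D)
1/(66788 + A(o, 188)) = 1/(66788 + (3 + 93 - 1*188)) = 1/(66788 + (3 + 93 - 188)) = 1/(66788 - 92) = 1/66696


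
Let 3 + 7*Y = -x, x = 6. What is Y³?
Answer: -729/343 ≈ -2.1254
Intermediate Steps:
Y = -9/7 (Y = -3/7 + (-1*6)/7 = -3/7 + (⅐)*(-6) = -3/7 - 6/7 = -9/7 ≈ -1.2857)
Y³ = (-9/7)³ = -729/343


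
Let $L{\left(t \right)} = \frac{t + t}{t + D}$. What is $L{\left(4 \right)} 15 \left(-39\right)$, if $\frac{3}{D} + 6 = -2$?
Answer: $- \frac{37440}{29} \approx -1291.0$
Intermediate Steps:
$D = - \frac{3}{8}$ ($D = \frac{3}{-6 - 2} = \frac{3}{-8} = 3 \left(- \frac{1}{8}\right) = - \frac{3}{8} \approx -0.375$)
$L{\left(t \right)} = \frac{2 t}{- \frac{3}{8} + t}$ ($L{\left(t \right)} = \frac{t + t}{t - \frac{3}{8}} = \frac{2 t}{- \frac{3}{8} + t}$)
$L{\left(4 \right)} 15 \left(-39\right) = 16 \cdot 4 \frac{1}{-3 + 8 \cdot 4} \cdot 15 \left(-39\right) = 16 \cdot 4 \frac{1}{-3 + 32} \cdot 15 \left(-39\right) = 16 \cdot 4 \cdot \frac{1}{29} \cdot 15 \left(-39\right) = \frac{64}{29} \cdot 15 \left(-39\right) = \frac{960}{29} \left(-39\right) = - \frac{37440}{29}$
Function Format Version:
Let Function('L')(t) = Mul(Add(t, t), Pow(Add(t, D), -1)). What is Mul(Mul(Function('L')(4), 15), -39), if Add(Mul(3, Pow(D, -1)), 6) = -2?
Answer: Rational(-37440, 29) ≈ -1291.0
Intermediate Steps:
D = Rational(-3, 8) (D = Mul(3, Pow(Add(-6, -2), -1)) = Mul(3, Pow(-8, -1)) = Mul(3, Rational(-1, 8)) = Rational(-3, 8) ≈ -0.37500)
Function('L')(t) = Mul(2, t, Pow(Add(Rational(-3, 8), t), -1)) (Function('L')(t) = Mul(Add(t, t), Pow(Add(t, Rational(-3, 8)), -1)) = Mul(Mul(2, t), Pow(Add(Rational(-3, 8), t), -1)) = Mul(2, t, Pow(Add(Rational(-3, 8), t), -1)))
Mul(Mul(Function('L')(4), 15), -39) = Mul(Mul(Mul(16, 4, Pow(Add(-3, Mul(8, 4)), -1)), 15), -39) = Mul(Mul(Mul(16, 4, Pow(Add(-3, 32), -1)), 15), -39) = Mul(Mul(Mul(16, 4, Pow(29, -1)), 15), -39) = Mul(Mul(Mul(16, 4, Rational(1, 29)), 15), -39) = Mul(Mul(Rational(64, 29), 15), -39) = Mul(Rational(960, 29), -39) = Rational(-37440, 29)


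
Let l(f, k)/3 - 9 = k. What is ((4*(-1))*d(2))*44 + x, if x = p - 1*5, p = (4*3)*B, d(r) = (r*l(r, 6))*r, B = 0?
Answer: -31685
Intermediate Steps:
l(f, k) = 27 + 3*k
d(r) = 45*r**2 (d(r) = (r*(27 + 3*6))*r = (r*(27 + 18))*r = (r*45)*r = (45*r)*r = 45*r**2)
p = 0 (p = (4*3)*0 = 12*0 = 0)
x = -5 (x = 0 - 1*5 = 0 - 5 = -5)
((4*(-1))*d(2))*44 + x = ((4*(-1))*(45*2**2))*44 - 5 = -180*4*44 - 5 = -4*180*44 - 5 = -720*44 - 5 = -31680 - 5 = -31685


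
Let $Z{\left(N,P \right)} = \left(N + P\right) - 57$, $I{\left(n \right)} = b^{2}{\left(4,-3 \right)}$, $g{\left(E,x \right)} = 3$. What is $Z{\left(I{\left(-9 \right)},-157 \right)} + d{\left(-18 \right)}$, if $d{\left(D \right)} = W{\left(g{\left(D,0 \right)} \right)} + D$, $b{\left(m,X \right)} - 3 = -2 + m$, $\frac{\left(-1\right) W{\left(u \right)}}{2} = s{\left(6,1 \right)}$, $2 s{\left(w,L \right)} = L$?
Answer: $-208$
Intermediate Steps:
$s{\left(w,L \right)} = \frac{L}{2}$
$W{\left(u \right)} = -1$ ($W{\left(u \right)} = - 2 \cdot \frac{1}{2} \cdot 1 = \left(-2\right) \frac{1}{2} = -1$)
$b{\left(m,X \right)} = 1 + m$ ($b{\left(m,X \right)} = 3 + \left(-2 + m\right) = 1 + m$)
$d{\left(D \right)} = -1 + D$
$I{\left(n \right)} = 25$ ($I{\left(n \right)} = \left(1 + 4\right)^{2} = 5^{2} = 25$)
$Z{\left(N,P \right)} = -57 + N + P$
$Z{\left(I{\left(-9 \right)},-157 \right)} + d{\left(-18 \right)} = \left(-57 + 25 - 157\right) - 19 = -189 - 19 = -208$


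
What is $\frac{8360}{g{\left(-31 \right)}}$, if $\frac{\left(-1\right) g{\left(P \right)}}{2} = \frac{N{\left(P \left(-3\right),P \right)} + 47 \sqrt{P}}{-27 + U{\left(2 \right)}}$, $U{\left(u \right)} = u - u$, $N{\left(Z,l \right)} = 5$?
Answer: $\frac{141075}{17126} - \frac{1326105 i \sqrt{31}}{17126} \approx 8.2375 - 431.12 i$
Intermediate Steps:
$U{\left(u \right)} = 0$
$g{\left(P \right)} = \frac{10}{27} + \frac{94 \sqrt{P}}{27}$ ($g{\left(P \right)} = - 2 \frac{5 + 47 \sqrt{P}}{-27 + 0} = - 2 \frac{5 + 47 \sqrt{P}}{-27} = - 2 \left(5 + 47 \sqrt{P}\right) \left(- \frac{1}{27}\right) = - 2 \left(- \frac{5}{27} - \frac{47 \sqrt{P}}{27}\right) = \frac{10}{27} + \frac{94 \sqrt{P}}{27}$)
$\frac{8360}{g{\left(-31 \right)}} = \frac{8360}{\frac{10}{27} + \frac{94 \sqrt{-31}}{27}} = \frac{8360}{\frac{10}{27} + \frac{94 i \sqrt{31}}{27}}$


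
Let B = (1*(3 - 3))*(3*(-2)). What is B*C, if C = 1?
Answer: 0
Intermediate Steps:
B = 0 (B = (1*0)*(-6) = 0*(-6) = 0)
B*C = 0*1 = 0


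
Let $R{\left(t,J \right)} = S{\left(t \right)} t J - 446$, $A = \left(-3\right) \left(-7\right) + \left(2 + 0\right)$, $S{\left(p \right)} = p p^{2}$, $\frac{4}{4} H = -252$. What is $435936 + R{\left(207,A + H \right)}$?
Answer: $-420451991939$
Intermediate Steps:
$H = -252$
$S{\left(p \right)} = p^{3}$
$A = 23$ ($A = 21 + 2 = 23$)
$R{\left(t,J \right)} = -446 + J t^{4}$ ($R{\left(t,J \right)} = t^{3} t J - 446 = t^{4} J - 446 = J t^{4} - 446 = -446 + J t^{4}$)
$435936 + R{\left(207,A + H \right)} = 435936 + \left(-446 + \left(23 - 252\right) 207^{4}\right) = 435936 - 420452427875 = -420451991939$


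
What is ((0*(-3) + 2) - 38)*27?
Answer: -972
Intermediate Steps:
((0*(-3) + 2) - 38)*27 = ((0 + 2) - 38)*27 = (2 - 38)*27 = -36*27 = -972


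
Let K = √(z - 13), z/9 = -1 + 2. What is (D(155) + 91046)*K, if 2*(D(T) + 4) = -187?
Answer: 181897*I ≈ 1.819e+5*I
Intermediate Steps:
D(T) = -195/2 (D(T) = -4 + (½)*(-187) = -4 - 187/2 = -195/2)
z = 9 (z = 9*(-1 + 2) = 9*1 = 9)
K = 2*I (K = √(9 - 13) = √(-4) = 2*I ≈ 2.0*I)
(D(155) + 91046)*K = (-195/2 + 91046)*(2*I) = 181897*(2*I)/2 = 181897*I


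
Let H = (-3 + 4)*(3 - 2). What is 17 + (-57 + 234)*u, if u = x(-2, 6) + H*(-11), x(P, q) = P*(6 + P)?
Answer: -3346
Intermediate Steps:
H = 1 (H = 1*1 = 1)
u = -19 (u = -2*(6 - 2) + 1*(-11) = -2*4 - 11 = -8 - 11 = -19)
17 + (-57 + 234)*u = 17 + (-57 + 234)*(-19) = 17 + 177*(-19) = 17 - 3363 = -3346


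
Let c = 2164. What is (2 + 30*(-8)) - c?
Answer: -2402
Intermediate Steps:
(2 + 30*(-8)) - c = (2 + 30*(-8)) - 1*2164 = (2 - 240) - 2164 = -238 - 2164 = -2402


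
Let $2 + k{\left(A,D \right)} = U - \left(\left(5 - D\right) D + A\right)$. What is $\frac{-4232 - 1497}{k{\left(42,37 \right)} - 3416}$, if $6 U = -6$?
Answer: $\frac{5729}{2277} \approx 2.516$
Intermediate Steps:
$U = -1$ ($U = \frac{1}{6} \left(-6\right) = -1$)
$k{\left(A,D \right)} = -3 - A - D \left(5 - D\right)$ ($k{\left(A,D \right)} = -2 - \left(1 + A + \left(5 - D\right) D\right) = -2 - \left(1 + A + D \left(5 - D\right)\right) = -3 - A - D \left(5 - D\right)$)
$\frac{-4232 - 1497}{k{\left(42,37 \right)} - 3416} = \frac{-4232 - 1497}{\left(-3 + 37^{2} - 42 - 185\right) - 3416} = - \frac{5729}{\left(-3 + 1369 - 42 - 185\right) - 3416} = - \frac{5729}{1139 - 3416} = - \frac{5729}{-2277} = \left(-5729\right) \left(- \frac{1}{2277}\right) = \frac{5729}{2277}$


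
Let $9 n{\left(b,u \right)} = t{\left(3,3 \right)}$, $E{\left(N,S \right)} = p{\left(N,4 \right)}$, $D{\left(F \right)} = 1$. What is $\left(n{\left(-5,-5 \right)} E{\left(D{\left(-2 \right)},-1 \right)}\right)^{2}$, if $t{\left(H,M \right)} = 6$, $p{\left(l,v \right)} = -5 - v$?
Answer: $36$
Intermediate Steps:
$E{\left(N,S \right)} = -9$ ($E{\left(N,S \right)} = -5 - 4 = -9$)
$n{\left(b,u \right)} = \frac{2}{3}$ ($n{\left(b,u \right)} = \frac{1}{9} \cdot 6 = \frac{2}{3}$)
$\left(n{\left(-5,-5 \right)} E{\left(D{\left(-2 \right)},-1 \right)}\right)^{2} = \left(\frac{2}{3} \left(-9\right)\right)^{2} = \left(-6\right)^{2} = 36$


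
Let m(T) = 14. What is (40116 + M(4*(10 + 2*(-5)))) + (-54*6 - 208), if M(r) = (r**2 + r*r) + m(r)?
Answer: 39598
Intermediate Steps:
M(r) = 14 + 2*r**2 (M(r) = (r**2 + r*r) + 14 = (r**2 + r**2) + 14 = 2*r**2 + 14 = 14 + 2*r**2)
(40116 + M(4*(10 + 2*(-5)))) + (-54*6 - 208) = (40116 + (14 + 2*(4*(10 + 2*(-5)))**2)) + (-54*6 - 208) = (40116 + (14 + 2*(4*(10 - 10))**2)) + (-324 - 208) = (40116 + (14 + 2*(4*0)**2)) - 532 = (40116 + (14 + 2*0**2)) - 532 = (40116 + (14 + 2*0)) - 532 = (40116 + (14 + 0)) - 532 = (40116 + 14) - 532 = 40130 - 532 = 39598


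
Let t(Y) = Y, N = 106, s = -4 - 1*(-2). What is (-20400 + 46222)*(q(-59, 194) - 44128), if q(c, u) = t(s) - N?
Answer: -1142261992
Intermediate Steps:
s = -2 (s = -4 + 2 = -2)
q(c, u) = -108 (q(c, u) = -2 - 1*106 = -2 - 106 = -108)
(-20400 + 46222)*(q(-59, 194) - 44128) = (-20400 + 46222)*(-108 - 44128) = 25822*(-44236) = -1142261992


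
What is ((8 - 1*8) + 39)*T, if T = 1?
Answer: 39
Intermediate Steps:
((8 - 1*8) + 39)*T = ((8 - 1*8) + 39)*1 = ((8 - 8) + 39)*1 = (0 + 39)*1 = 39*1 = 39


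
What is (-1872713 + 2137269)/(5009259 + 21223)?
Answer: 132278/2515241 ≈ 0.052591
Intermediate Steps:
(-1872713 + 2137269)/(5009259 + 21223) = 264556/5030482 = 264556*(1/5030482) = 132278/2515241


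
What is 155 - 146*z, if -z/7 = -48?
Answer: -48901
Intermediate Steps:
z = 336 (z = -7*(-48) = 336)
155 - 146*z = 155 - 146*336 = 155 - 49056 = -48901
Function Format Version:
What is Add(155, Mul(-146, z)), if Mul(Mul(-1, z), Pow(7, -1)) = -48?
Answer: -48901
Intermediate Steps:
z = 336 (z = Mul(-7, -48) = 336)
Add(155, Mul(-146, z)) = Add(155, Mul(-146, 336)) = Add(155, -49056) = -48901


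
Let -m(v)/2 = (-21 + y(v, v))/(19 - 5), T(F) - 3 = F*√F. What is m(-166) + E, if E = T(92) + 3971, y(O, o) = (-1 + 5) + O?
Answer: 28001/7 + 184*√23 ≈ 4882.6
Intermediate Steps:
y(O, o) = 4 + O
T(F) = 3 + F^(3/2) (T(F) = 3 + F*√F = 3 + F^(3/2))
m(v) = 17/7 - v/7 (m(v) = -2*(-21 + (4 + v))/(19 - 5) = -2*(-17 + v)/14 = -2*(-17/14 + v/14) = 17/7 - v/7)
E = 3974 + 184*√23 (E = (3 + 92^(3/2)) + 3971 = (3 + 184*√23) + 3971 = 3974 + 184*√23 ≈ 4856.4)
m(-166) + E = (17/7 - ⅐*(-166)) + (3974 + 184*√23) = (17/7 + 166/7) + (3974 + 184*√23) = 183/7 + (3974 + 184*√23) = 28001/7 + 184*√23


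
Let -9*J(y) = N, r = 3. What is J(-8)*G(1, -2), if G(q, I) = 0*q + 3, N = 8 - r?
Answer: -5/3 ≈ -1.6667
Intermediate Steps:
N = 5 (N = 8 - 1*3 = 8 - 3 = 5)
G(q, I) = 3 (G(q, I) = 0 + 3 = 3)
J(y) = -5/9 (J(y) = -⅑*5 = -5/9)
J(-8)*G(1, -2) = -5/9*3 = -5/3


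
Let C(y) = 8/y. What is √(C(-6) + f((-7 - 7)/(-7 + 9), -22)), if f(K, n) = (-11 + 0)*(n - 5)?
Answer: √2661/3 ≈ 17.195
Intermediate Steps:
f(K, n) = 55 - 11*n (f(K, n) = -11*(-5 + n) = 55 - 11*n)
√(C(-6) + f((-7 - 7)/(-7 + 9), -22)) = √(8/(-6) + (55 - 11*(-22))) = √(8*(-⅙) + (55 + 242)) = √(-4/3 + 297) = √(887/3) = √2661/3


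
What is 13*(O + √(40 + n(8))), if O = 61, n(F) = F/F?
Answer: 793 + 13*√41 ≈ 876.24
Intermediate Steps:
n(F) = 1
13*(O + √(40 + n(8))) = 13*(61 + √(40 + 1)) = 13*(61 + √41) = 793 + 13*√41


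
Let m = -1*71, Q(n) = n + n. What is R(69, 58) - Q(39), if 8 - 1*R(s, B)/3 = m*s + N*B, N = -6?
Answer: 15687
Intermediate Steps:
Q(n) = 2*n
m = -71
R(s, B) = 24 + 18*B + 213*s (R(s, B) = 24 - 3*(-71*s - 6*B) = 24 + (18*B + 213*s) = 24 + 18*B + 213*s)
R(69, 58) - Q(39) = (24 + 18*58 + 213*69) - 2*39 = (24 + 1044 + 14697) - 1*78 = 15765 - 78 = 15687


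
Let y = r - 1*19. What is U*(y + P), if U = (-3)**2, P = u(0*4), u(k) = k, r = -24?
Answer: -387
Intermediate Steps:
P = 0 (P = 0*4 = 0)
y = -43 (y = -24 - 1*19 = -24 - 19 = -43)
U = 9
U*(y + P) = 9*(-43 + 0) = 9*(-43) = -387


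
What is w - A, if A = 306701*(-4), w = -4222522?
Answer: -2995718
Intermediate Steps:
A = -1226804
w - A = -4222522 - 1*(-1226804) = -4222522 + 1226804 = -2995718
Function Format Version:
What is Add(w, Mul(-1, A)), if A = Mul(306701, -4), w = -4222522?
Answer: -2995718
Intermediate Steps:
A = -1226804
Add(w, Mul(-1, A)) = Add(-4222522, Mul(-1, -1226804)) = Add(-4222522, 1226804) = -2995718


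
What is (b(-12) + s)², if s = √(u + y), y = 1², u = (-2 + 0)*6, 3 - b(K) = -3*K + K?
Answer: (21 - I*√11)² ≈ 430.0 - 139.3*I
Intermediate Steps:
b(K) = 3 + 2*K (b(K) = 3 - (-3*K + K) = 3 - (-2)*K = 3 + 2*K)
u = -12 (u = -2*6 = -12)
y = 1
s = I*√11 (s = √(-12 + 1) = √(-11) = I*√11 ≈ 3.3166*I)
(b(-12) + s)² = ((3 + 2*(-12)) + I*√11)² = ((3 - 24) + I*√11)² = (-21 + I*√11)²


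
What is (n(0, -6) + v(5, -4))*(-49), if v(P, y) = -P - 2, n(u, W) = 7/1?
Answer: 0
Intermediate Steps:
n(u, W) = 7 (n(u, W) = 7*1 = 7)
v(P, y) = -2 - P
(n(0, -6) + v(5, -4))*(-49) = (7 + (-2 - 1*5))*(-49) = (7 + (-2 - 5))*(-49) = (7 - 7)*(-49) = 0*(-49) = 0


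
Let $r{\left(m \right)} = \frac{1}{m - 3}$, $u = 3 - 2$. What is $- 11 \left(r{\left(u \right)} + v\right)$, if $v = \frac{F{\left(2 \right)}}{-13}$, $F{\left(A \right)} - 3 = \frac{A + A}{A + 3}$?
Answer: $\frac{1133}{130} \approx 8.7154$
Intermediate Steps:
$F{\left(A \right)} = 3 + \frac{2 A}{3 + A}$ ($F{\left(A \right)} = 3 + \frac{A + A}{A + 3} = 3 + \frac{2 A}{3 + A}$)
$v = - \frac{19}{65}$ ($v = \frac{\frac{1}{3 + 2} \left(9 + 5 \cdot 2\right)}{-13} = \frac{9 + 10}{5} \left(- \frac{1}{13}\right) = \frac{1}{5} \cdot 19 \left(- \frac{1}{13}\right) = \frac{19}{5} \left(- \frac{1}{13}\right) = - \frac{19}{65} \approx -0.29231$)
$u = 1$
$r{\left(m \right)} = \frac{1}{-3 + m}$
$- 11 \left(r{\left(u \right)} + v\right) = - 11 \left(\frac{1}{-3 + 1} - \frac{19}{65}\right) = - 11 \left(\frac{1}{-2} - \frac{19}{65}\right) = - 11 \left(- \frac{1}{2} - \frac{19}{65}\right) = \left(-11\right) \left(- \frac{103}{130}\right) = \frac{1133}{130}$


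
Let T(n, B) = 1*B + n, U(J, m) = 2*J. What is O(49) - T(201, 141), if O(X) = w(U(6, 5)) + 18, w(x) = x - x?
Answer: -324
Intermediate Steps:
T(n, B) = B + n
w(x) = 0
O(X) = 18 (O(X) = 0 + 18 = 18)
O(49) - T(201, 141) = 18 - (141 + 201) = 18 - 1*342 = 18 - 342 = -324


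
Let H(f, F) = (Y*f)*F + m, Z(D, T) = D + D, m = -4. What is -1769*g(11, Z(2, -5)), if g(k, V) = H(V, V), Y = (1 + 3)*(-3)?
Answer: 346724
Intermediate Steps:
Z(D, T) = 2*D
Y = -12 (Y = 4*(-3) = -12)
H(f, F) = -4 - 12*F*f (H(f, F) = (-12*f)*F - 4 = -12*F*f - 4 = -4 - 12*F*f)
g(k, V) = -4 - 12*V² (g(k, V) = -4 - 12*V*V = -4 - 12*V²)
-1769*g(11, Z(2, -5)) = -1769*(-4 - 12*(2*2)²) = -1769*(-4 - 12*4²) = -1769*(-4 - 12*16) = -1769*(-4 - 192) = -1769*(-196) = 346724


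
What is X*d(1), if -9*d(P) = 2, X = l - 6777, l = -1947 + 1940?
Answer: 13568/9 ≈ 1507.6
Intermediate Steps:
l = -7
X = -6784 (X = -7 - 6777 = -6784)
d(P) = -2/9 (d(P) = -⅑*2 = -2/9)
X*d(1) = -6784*(-2/9) = 13568/9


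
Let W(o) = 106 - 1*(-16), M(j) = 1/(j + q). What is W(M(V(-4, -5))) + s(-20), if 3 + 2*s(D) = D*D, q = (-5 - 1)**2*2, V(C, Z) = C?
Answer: 641/2 ≈ 320.50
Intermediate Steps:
q = 72 (q = (-6)**2*2 = 36*2 = 72)
M(j) = 1/(72 + j) (M(j) = 1/(j + 72) = 1/(72 + j))
s(D) = -3/2 + D**2/2 (s(D) = -3/2 + (D*D)/2 = -3/2 + D**2/2)
W(o) = 122 (W(o) = 106 + 16 = 122)
W(M(V(-4, -5))) + s(-20) = 122 + (-3/2 + (1/2)*(-20)**2) = 122 + (-3/2 + (1/2)*400) = 122 + (-3/2 + 200) = 122 + 397/2 = 641/2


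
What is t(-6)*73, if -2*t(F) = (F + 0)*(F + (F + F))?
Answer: -3942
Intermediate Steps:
t(F) = -3*F²/2 (t(F) = -(F + 0)*(F + (F + F))/2 = -F*(F + 2*F)/2 = -F*3*F/2 = -3*F²/2)
t(-6)*73 = -3/2*(-6)²*73 = -3/2*36*73 = -54*73 = -3942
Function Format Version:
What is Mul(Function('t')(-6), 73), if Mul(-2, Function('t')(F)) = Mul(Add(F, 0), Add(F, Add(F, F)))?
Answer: -3942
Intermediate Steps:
Function('t')(F) = Mul(Rational(-3, 2), Pow(F, 2)) (Function('t')(F) = Mul(Rational(-1, 2), Mul(Add(F, 0), Add(F, Add(F, F)))) = Mul(Rational(-1, 2), Mul(F, Add(F, Mul(2, F)))) = Mul(Rational(-1, 2), Mul(F, Mul(3, F))) = Mul(Rational(-1, 2), Mul(3, Pow(F, 2))) = Mul(Rational(-3, 2), Pow(F, 2)))
Mul(Function('t')(-6), 73) = Mul(Mul(Rational(-3, 2), Pow(-6, 2)), 73) = Mul(Mul(Rational(-3, 2), 36), 73) = Mul(-54, 73) = -3942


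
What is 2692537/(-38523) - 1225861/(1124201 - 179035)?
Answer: -2592118269445/36410629818 ≈ -71.191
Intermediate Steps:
2692537/(-38523) - 1225861/(1124201 - 179035) = 2692537*(-1/38523) - 1225861/945166 = -2692537/38523 - 1225861*1/945166 = -2692537/38523 - 1225861/945166 = -2592118269445/36410629818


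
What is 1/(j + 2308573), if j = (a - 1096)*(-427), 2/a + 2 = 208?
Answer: 103/285985768 ≈ 3.6016e-7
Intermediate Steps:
a = 1/103 (a = 2/(-2 + 208) = 2/206 = 2*(1/206) = 1/103 ≈ 0.0097087)
j = 48202749/103 (j = (1/103 - 1096)*(-427) = -112887/103*(-427) = 48202749/103 ≈ 4.6799e+5)
1/(j + 2308573) = 1/(48202749/103 + 2308573) = 1/(285985768/103) = 103/285985768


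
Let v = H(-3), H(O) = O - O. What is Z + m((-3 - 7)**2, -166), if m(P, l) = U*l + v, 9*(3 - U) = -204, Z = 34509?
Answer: 90745/3 ≈ 30248.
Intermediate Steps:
H(O) = 0
v = 0
U = 77/3 (U = 3 - 1/9*(-204) = 3 + 68/3 = 77/3 ≈ 25.667)
m(P, l) = 77*l/3 (m(P, l) = 77*l/3 + 0 = 77*l/3)
Z + m((-3 - 7)**2, -166) = 34509 + (77/3)*(-166) = 34509 - 12782/3 = 90745/3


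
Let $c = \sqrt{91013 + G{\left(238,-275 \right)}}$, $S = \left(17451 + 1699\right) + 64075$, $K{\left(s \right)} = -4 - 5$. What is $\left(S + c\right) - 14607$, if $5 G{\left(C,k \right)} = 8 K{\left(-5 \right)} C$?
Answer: $68618 + \frac{\sqrt{2189645}}{5} \approx 68914.0$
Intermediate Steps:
$K{\left(s \right)} = -9$ ($K{\left(s \right)} = -4 - 5 = -9$)
$S = 83225$ ($S = 19150 + 64075 = 83225$)
$G{\left(C,k \right)} = - \frac{72 C}{5}$ ($G{\left(C,k \right)} = \frac{8 \left(-9\right) C}{5} = \frac{\left(-72\right) C}{5} = - \frac{72 C}{5}$)
$c = \frac{\sqrt{2189645}}{5}$ ($c = \sqrt{91013 - \frac{17136}{5}} = \sqrt{\frac{437929}{5}} = \frac{\sqrt{2189645}}{5} \approx 295.95$)
$\left(S + c\right) - 14607 = \left(83225 + \frac{\sqrt{2189645}}{5}\right) - 14607 = 68618 + \frac{\sqrt{2189645}}{5}$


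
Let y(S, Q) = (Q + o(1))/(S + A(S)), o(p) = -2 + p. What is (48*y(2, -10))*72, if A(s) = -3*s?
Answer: 9504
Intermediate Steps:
y(S, Q) = -(-1 + Q)/(2*S) (y(S, Q) = (Q + (-2 + 1))/(S - 3*S) = (Q - 1)/((-2*S)) = (-1 + Q)*(-1/(2*S)) = -(-1 + Q)/(2*S))
(48*y(2, -10))*72 = (48*((½)*(1 - 1*(-10))/2))*72 = (48*((½)*(½)*(1 + 10)))*72 = (48*((½)*(½)*11))*72 = (48*(11/4))*72 = 132*72 = 9504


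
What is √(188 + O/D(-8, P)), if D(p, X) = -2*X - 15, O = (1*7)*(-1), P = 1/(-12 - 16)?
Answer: √8232510/209 ≈ 13.728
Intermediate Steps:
P = -1/28 (P = 1/(-28) = -1/28 ≈ -0.035714)
O = -7 (O = 7*(-1) = -7)
D(p, X) = -15 - 2*X
√(188 + O/D(-8, P)) = √(188 - 7/(-15 - 2*(-1/28))) = √(188 - 7/(-15 + 1/14)) = √(188 - 7/(-209/14)) = √(188 - 7*(-14/209)) = √(188 + 98/209) = √(39390/209) = √8232510/209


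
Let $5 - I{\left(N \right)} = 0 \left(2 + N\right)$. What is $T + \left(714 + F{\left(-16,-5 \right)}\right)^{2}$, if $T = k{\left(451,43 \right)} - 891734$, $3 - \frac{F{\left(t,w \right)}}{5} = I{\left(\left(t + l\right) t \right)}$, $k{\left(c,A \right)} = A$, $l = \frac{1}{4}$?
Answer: $-396075$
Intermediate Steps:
$l = \frac{1}{4} \approx 0.25$
$I{\left(N \right)} = 5$ ($I{\left(N \right)} = 5 - 0 \left(2 + N\right) = 5 - 0 = 5 + 0 = 5$)
$F{\left(t,w \right)} = -10$ ($F{\left(t,w \right)} = 15 - 25 = -10$)
$T = -891691$ ($T = 43 - 891734 = -891691$)
$T + \left(714 + F{\left(-16,-5 \right)}\right)^{2} = -891691 + \left(714 - 10\right)^{2} = -891691 + 704^{2} = -891691 + 495616 = -396075$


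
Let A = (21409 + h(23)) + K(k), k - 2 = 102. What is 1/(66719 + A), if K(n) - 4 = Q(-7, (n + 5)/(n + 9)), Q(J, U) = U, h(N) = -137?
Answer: 113/9943544 ≈ 1.1364e-5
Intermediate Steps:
k = 104 (k = 2 + 102 = 104)
K(n) = 4 + (5 + n)/(9 + n) (K(n) = 4 + (n + 5)/(n + 9) = 4 + (5 + n)/(9 + n))
A = 2404297/113 (A = (21409 - 137) + (41 + 5*104)/(9 + 104) = 21272 + (41 + 520)/113 = 21272 + (1/113)*561 = 21272 + 561/113 = 2404297/113 ≈ 21277.)
1/(66719 + A) = 1/(66719 + 2404297/113) = 1/(9943544/113) = 113/9943544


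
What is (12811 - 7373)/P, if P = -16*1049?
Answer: -2719/8392 ≈ -0.32400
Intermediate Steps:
P = -16784
(12811 - 7373)/P = (12811 - 7373)/(-16784) = 5438*(-1/16784) = -2719/8392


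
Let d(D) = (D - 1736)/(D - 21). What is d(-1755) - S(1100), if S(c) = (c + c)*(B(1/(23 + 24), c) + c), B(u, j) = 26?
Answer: -4399503709/1776 ≈ -2.4772e+6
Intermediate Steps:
d(D) = (-1736 + D)/(-21 + D)
S(c) = 2*c*(26 + c) (S(c) = (c + c)*(26 + c) = (2*c)*(26 + c) = 2*c*(26 + c))
d(-1755) - S(1100) = (-1736 - 1755)/(-21 - 1755) - 2*1100*(26 + 1100) = -3491/(-1776) - 2*1100*1126 = -1/1776*(-3491) - 1*2477200 = 3491/1776 - 2477200 = -4399503709/1776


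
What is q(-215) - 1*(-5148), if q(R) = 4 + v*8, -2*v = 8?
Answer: 5120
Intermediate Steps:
v = -4 (v = -½*8 = -4)
q(R) = -28 (q(R) = 4 - 4*8 = 4 - 32 = -28)
q(-215) - 1*(-5148) = -28 - 1*(-5148) = -28 + 5148 = 5120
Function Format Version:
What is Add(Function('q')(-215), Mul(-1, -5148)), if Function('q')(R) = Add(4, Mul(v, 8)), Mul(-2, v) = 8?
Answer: 5120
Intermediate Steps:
v = -4 (v = Mul(Rational(-1, 2), 8) = -4)
Function('q')(R) = -28 (Function('q')(R) = Add(4, Mul(-4, 8)) = Add(4, -32) = -28)
Add(Function('q')(-215), Mul(-1, -5148)) = Add(-28, Mul(-1, -5148)) = Add(-28, 5148) = 5120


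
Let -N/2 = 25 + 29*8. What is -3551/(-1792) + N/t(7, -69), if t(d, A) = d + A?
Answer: 570625/55552 ≈ 10.272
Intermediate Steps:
N = -514 (N = -2*(25 + 29*8) = -2*(25 + 232) = -2*257 = -514)
t(d, A) = A + d
-3551/(-1792) + N/t(7, -69) = -3551/(-1792) - 514/(-69 + 7) = -3551*(-1/1792) - 514/(-62) = 3551/1792 - 514*(-1/62) = 3551/1792 + 257/31 = 570625/55552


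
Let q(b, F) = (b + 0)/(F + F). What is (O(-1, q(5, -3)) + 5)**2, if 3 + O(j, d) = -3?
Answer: 1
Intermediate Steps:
q(b, F) = b/(2*F) (q(b, F) = b/((2*F)) = b*(1/(2*F)) = b/(2*F))
O(j, d) = -6 (O(j, d) = -3 - 3 = -6)
(O(-1, q(5, -3)) + 5)**2 = (-6 + 5)**2 = (-1)**2 = 1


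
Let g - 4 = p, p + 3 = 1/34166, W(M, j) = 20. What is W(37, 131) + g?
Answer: 717487/34166 ≈ 21.000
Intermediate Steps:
p = -102497/34166 (p = -3 + 1/34166 = -102497/34166 ≈ -3.0000)
g = 34167/34166 (g = 4 - 102497/34166 = 34167/34166 ≈ 1.0000)
W(37, 131) + g = 20 + 34167/34166 = 717487/34166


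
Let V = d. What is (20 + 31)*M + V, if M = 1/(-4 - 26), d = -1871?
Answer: -18727/10 ≈ -1872.7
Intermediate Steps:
M = -1/30 (M = 1/(-30) = -1/30 ≈ -0.033333)
V = -1871
(20 + 31)*M + V = (20 + 31)*(-1/30) - 1871 = 51*(-1/30) - 1871 = -17/10 - 1871 = -18727/10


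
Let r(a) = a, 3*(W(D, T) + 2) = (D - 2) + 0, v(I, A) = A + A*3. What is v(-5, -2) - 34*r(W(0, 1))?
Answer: 248/3 ≈ 82.667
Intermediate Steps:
v(I, A) = 4*A (v(I, A) = A + 3*A = 4*A)
W(D, T) = -8/3 + D/3 (W(D, T) = -2 + ((D - 2) + 0)/3 = -2 + ((-2 + D) + 0)/3 = -2 + (-2 + D)/3 = -2 + (-2/3 + D/3) = -8/3 + D/3)
v(-5, -2) - 34*r(W(0, 1)) = 4*(-2) - 34*(-8/3 + (1/3)*0) = -8 - 34*(-8/3 + 0) = -8 - 34*(-8/3) = -8 + 272/3 = 248/3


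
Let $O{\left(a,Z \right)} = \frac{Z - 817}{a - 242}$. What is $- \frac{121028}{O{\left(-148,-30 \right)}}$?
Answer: $- \frac{47200920}{847} \approx -55727.0$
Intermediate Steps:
$O{\left(a,Z \right)} = \frac{-817 + Z}{-242 + a}$
$- \frac{121028}{O{\left(-148,-30 \right)}} = - \frac{121028}{\frac{1}{-242 - 148} \left(-817 - 30\right)} = - \frac{121028}{\frac{1}{-390} \left(-847\right)} = - \frac{121028}{\left(- \frac{1}{390}\right) \left(-847\right)} = - \frac{121028}{\frac{847}{390}} = \left(-121028\right) \frac{390}{847} = - \frac{47200920}{847}$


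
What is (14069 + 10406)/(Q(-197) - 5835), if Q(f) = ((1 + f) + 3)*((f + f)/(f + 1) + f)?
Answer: 2398550/3116207 ≈ 0.76970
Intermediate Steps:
Q(f) = (4 + f)*(f + 2*f/(1 + f)) (Q(f) = (4 + f)*((2*f)/(1 + f) + f) = (4 + f)*(2*f/(1 + f) + f) = (4 + f)*(f + 2*f/(1 + f)))
(14069 + 10406)/(Q(-197) - 5835) = (14069 + 10406)/(-197*(12 + (-197)² + 7*(-197))/(1 - 197) - 5835) = 24475/(-197*(12 + 38809 - 1379)/(-196) - 5835) = 24475/(-197*(-1/196)*37442 - 5835) = 24475/(3688037/98 - 5835) = 24475/(3116207/98) = 24475*(98/3116207) = 2398550/3116207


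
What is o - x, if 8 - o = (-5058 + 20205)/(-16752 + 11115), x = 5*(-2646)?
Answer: 24879251/1879 ≈ 13241.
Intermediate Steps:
x = -13230
o = 20081/1879 (o = 8 - (-5058 + 20205)/(-16752 + 11115) = 8 - 15147/(-5637) = 8 - 15147*(-1)/5637 = 8 - 1*(-5049/1879) = 8 + 5049/1879 = 20081/1879 ≈ 10.687)
o - x = 20081/1879 - 1*(-13230) = 20081/1879 + 13230 = 24879251/1879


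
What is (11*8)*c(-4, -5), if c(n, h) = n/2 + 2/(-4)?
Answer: -220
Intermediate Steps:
c(n, h) = -1/2 + n/2 (c(n, h) = n*(1/2) + 2*(-1/4) = n/2 - 1/2 = -1/2 + n/2)
(11*8)*c(-4, -5) = (11*8)*(-1/2 + (1/2)*(-4)) = 88*(-1/2 - 2) = 88*(-5/2) = -220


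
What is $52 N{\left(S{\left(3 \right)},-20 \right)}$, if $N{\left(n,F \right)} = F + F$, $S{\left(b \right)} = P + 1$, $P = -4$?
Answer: $-2080$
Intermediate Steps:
$S{\left(b \right)} = -3$ ($S{\left(b \right)} = -4 + 1 = -3$)
$N{\left(n,F \right)} = 2 F$
$52 N{\left(S{\left(3 \right)},-20 \right)} = 52 \cdot 2 \left(-20\right) = 52 \left(-40\right) = -2080$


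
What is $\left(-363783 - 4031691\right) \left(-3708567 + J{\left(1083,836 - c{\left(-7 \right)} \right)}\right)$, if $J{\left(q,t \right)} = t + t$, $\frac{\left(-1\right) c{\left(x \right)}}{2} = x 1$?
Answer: $16293683666502$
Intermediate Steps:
$c{\left(x \right)} = - 2 x$ ($c{\left(x \right)} = - 2 x 1 = - 2 x$)
$J{\left(q,t \right)} = 2 t$
$\left(-363783 - 4031691\right) \left(-3708567 + J{\left(1083,836 - c{\left(-7 \right)} \right)}\right) = \left(-363783 - 4031691\right) \left(-3708567 + 2 \left(836 - \left(-2\right) \left(-7\right)\right)\right) = - 4395474 \left(-3708567 + 2 \left(836 - 14\right)\right) = - 4395474 \left(-3708567 + 2 \cdot 822\right) = - 4395474 \left(-3708567 + 1644\right) = \left(-4395474\right) \left(-3706923\right) = 16293683666502$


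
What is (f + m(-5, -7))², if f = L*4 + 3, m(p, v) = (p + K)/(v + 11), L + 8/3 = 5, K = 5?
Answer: 1369/9 ≈ 152.11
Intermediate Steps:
L = 7/3 (L = -8/3 + 5 = 7/3 ≈ 2.3333)
m(p, v) = (5 + p)/(11 + v) (m(p, v) = (p + 5)/(v + 11) = (5 + p)/(11 + v))
f = 37/3 (f = (7/3)*4 + 3 = 28/3 + 3 = 37/3 ≈ 12.333)
(f + m(-5, -7))² = (37/3 + (5 - 5)/(11 - 7))² = (37/3 + 0/4)² = (37/3 + (¼)*0)² = (37/3 + 0)² = (37/3)² = 1369/9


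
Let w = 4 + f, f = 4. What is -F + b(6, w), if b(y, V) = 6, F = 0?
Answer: 6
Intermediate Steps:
w = 8 (w = 4 + 4 = 8)
-F + b(6, w) = -1*0 + 6 = 0 + 6 = 6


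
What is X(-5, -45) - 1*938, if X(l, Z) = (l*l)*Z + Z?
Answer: -2108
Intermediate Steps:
X(l, Z) = Z + Z*l**2 (X(l, Z) = l**2*Z + Z = Z*l**2 + Z = Z + Z*l**2)
X(-5, -45) - 1*938 = -45*(1 + (-5)**2) - 1*938 = -45*(1 + 25) - 938 = -45*26 - 938 = -1170 - 938 = -2108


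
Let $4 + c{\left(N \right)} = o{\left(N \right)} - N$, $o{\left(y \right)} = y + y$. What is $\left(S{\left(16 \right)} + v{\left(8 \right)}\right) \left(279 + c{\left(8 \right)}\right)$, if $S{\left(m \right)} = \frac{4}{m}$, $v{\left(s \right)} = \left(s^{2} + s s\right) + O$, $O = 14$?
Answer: $\frac{161027}{4} \approx 40257.0$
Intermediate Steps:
$o{\left(y \right)} = 2 y$
$v{\left(s \right)} = 14 + 2 s^{2}$ ($v{\left(s \right)} = \left(s^{2} + s s\right) + 14 = \left(s^{2} + s^{2}\right) + 14 = 2 s^{2} + 14 = 14 + 2 s^{2}$)
$c{\left(N \right)} = -4 + N$ ($c{\left(N \right)} = -4 + \left(2 N - N\right) = -4 + N$)
$\left(S{\left(16 \right)} + v{\left(8 \right)}\right) \left(279 + c{\left(8 \right)}\right) = \left(\frac{4}{16} + \left(14 + 2 \cdot 8^{2}\right)\right) \left(279 + \left(-4 + 8\right)\right) = \left(4 \cdot \frac{1}{16} + \left(14 + 2 \cdot 64\right)\right) \left(279 + 4\right) = \left(\frac{1}{4} + \left(14 + 128\right)\right) 283 = \left(\frac{1}{4} + 142\right) 283 = \frac{569}{4} \cdot 283 = \frac{161027}{4}$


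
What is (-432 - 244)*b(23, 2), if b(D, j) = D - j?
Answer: -14196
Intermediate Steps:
(-432 - 244)*b(23, 2) = (-432 - 244)*(23 - 1*2) = -676*(23 - 2) = -676*21 = -14196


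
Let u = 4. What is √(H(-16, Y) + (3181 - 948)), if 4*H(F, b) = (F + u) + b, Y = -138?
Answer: √8782/2 ≈ 46.856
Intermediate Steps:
H(F, b) = 1 + F/4 + b/4 (H(F, b) = ((F + 4) + b)/4 = ((4 + F) + b)/4 = (4 + F + b)/4 = 1 + F/4 + b/4)
√(H(-16, Y) + (3181 - 948)) = √((1 + (¼)*(-16) + (¼)*(-138)) + (3181 - 948)) = √((1 - 4 - 69/2) + 2233) = √(-75/2 + 2233) = √(4391/2) = √8782/2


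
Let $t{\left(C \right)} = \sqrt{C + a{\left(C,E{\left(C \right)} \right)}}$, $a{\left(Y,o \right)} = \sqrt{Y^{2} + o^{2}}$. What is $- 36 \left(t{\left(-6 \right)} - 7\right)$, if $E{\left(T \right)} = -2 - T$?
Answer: $252 - 36 \sqrt{-6 + 2 \sqrt{13}} \approx 212.38$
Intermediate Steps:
$t{\left(C \right)} = \sqrt{C + \sqrt{C^{2} + \left(-2 - C\right)^{2}}}$
$- 36 \left(t{\left(-6 \right)} - 7\right) = - 36 \left(\sqrt{-6 + \sqrt{\left(-6\right)^{2} + \left(2 - 6\right)^{2}}} - 7\right) = - 36 \left(\sqrt{-6 + \sqrt{36 + \left(-4\right)^{2}}} - 7\right) = - 36 \left(\sqrt{-6 + \sqrt{36 + 16}} - 7\right) = - 36 \left(\sqrt{-6 + \sqrt{52}} - 7\right) = - 36 \left(\sqrt{-6 + 2 \sqrt{13}} - 7\right) = - 36 \left(-7 + \sqrt{-6 + 2 \sqrt{13}}\right) = 252 - 36 \sqrt{-6 + 2 \sqrt{13}}$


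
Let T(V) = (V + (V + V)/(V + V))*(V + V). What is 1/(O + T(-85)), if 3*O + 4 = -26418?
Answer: 3/16418 ≈ 0.00018273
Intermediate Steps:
O = -26422/3 (O = -4/3 + (⅓)*(-26418) = -4/3 - 8806 = -26422/3 ≈ -8807.3)
T(V) = 2*V*(1 + V) (T(V) = (V + (2*V)/((2*V)))*(2*V) = (V + (2*V)*(1/(2*V)))*(2*V) = (V + 1)*(2*V) = (1 + V)*(2*V) = 2*V*(1 + V))
1/(O + T(-85)) = 1/(-26422/3 + 2*(-85)*(1 - 85)) = 1/(-26422/3 + 2*(-85)*(-84)) = 1/(-26422/3 + 14280) = 1/(16418/3) = 3/16418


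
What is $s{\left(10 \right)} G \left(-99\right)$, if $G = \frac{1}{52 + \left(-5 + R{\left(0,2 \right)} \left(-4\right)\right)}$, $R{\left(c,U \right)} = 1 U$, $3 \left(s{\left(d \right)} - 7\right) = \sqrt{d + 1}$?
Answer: $- \frac{231}{13} - \frac{11 \sqrt{11}}{13} \approx -20.576$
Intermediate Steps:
$s{\left(d \right)} = 7 + \frac{\sqrt{1 + d}}{3}$ ($s{\left(d \right)} = 7 + \frac{\sqrt{d + 1}}{3} = 7 + \frac{\sqrt{1 + d}}{3}$)
$R{\left(c,U \right)} = U$
$G = \frac{1}{39}$ ($G = \frac{1}{52 + \left(-5 + 2 \left(-4\right)\right)} = \frac{1}{52 - 13} = \frac{1}{39} \approx 0.025641$)
$s{\left(10 \right)} G \left(-99\right) = \left(7 + \frac{\sqrt{1 + 10}}{3}\right) \frac{1}{39} \left(-99\right) = \left(7 + \frac{\sqrt{11}}{3}\right) \frac{1}{39} \left(-99\right) = \left(\frac{7}{39} + \frac{\sqrt{11}}{117}\right) \left(-99\right) = - \frac{231}{13} - \frac{11 \sqrt{11}}{13}$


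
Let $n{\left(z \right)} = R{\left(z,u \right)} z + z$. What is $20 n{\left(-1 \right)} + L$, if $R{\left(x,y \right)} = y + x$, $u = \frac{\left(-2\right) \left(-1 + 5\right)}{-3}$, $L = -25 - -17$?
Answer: $- \frac{184}{3} \approx -61.333$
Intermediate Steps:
$L = -8$ ($L = -25 + 17 = -8$)
$u = \frac{8}{3}$ ($u = \left(-2\right) 4 \left(- \frac{1}{3}\right) = \left(-8\right) \left(- \frac{1}{3}\right) = \frac{8}{3} \approx 2.6667$)
$R{\left(x,y \right)} = x + y$
$n{\left(z \right)} = z + z \left(\frac{8}{3} + z\right)$ ($n{\left(z \right)} = \left(z + \frac{8}{3}\right) z + z = \left(\frac{8}{3} + z\right) z + z = z \left(\frac{8}{3} + z\right) + z = z + z \left(\frac{8}{3} + z\right)$)
$20 n{\left(-1 \right)} + L = 20 \cdot \frac{1}{3} \left(-1\right) \left(11 + 3 \left(-1\right)\right) - 8 = 20 \cdot \frac{1}{3} \left(-1\right) \left(11 - 3\right) - 8 = 20 \cdot \frac{1}{3} \left(-1\right) 8 - 8 = 20 \left(- \frac{8}{3}\right) - 8 = - \frac{160}{3} - 8 = - \frac{184}{3}$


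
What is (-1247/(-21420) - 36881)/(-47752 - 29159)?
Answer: 789989773/1647433620 ≈ 0.47953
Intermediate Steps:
(-1247/(-21420) - 36881)/(-47752 - 29159) = (-1247*(-1/21420) - 36881)/(-76911) = (1247/21420 - 36881)*(-1/76911) = -789989773/21420*(-1/76911) = 789989773/1647433620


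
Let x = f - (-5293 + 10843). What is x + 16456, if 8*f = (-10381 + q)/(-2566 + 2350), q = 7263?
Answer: 9424343/864 ≈ 10908.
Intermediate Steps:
f = 1559/864 (f = ((-10381 + 7263)/(-2566 + 2350))/8 = (-3118/(-216))/8 = (-3118*(-1/216))/8 = (⅛)*(1559/108) = 1559/864 ≈ 1.8044)
x = -4793641/864 (x = 1559/864 - (-5293 + 10843) = 1559/864 - 1*5550 = 1559/864 - 5550 = -4793641/864 ≈ -5548.2)
x + 16456 = -4793641/864 + 16456 = 9424343/864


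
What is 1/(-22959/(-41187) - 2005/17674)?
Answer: 242646346/107732477 ≈ 2.2523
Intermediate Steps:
1/(-22959/(-41187) - 2005/17674) = 1/(-22959*(-1/41187) - 2005*1/17674) = 1/(7653/13729 - 2005/17674) = 1/(107732477/242646346) = 242646346/107732477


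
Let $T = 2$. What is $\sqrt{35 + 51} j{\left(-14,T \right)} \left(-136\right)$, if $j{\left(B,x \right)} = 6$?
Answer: $- 816 \sqrt{86} \approx -7567.3$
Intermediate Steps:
$\sqrt{35 + 51} j{\left(-14,T \right)} \left(-136\right) = \sqrt{35 + 51} \cdot 6 \left(-136\right) = \sqrt{86} \cdot 6 \left(-136\right) = 6 \sqrt{86} \left(-136\right) = - 816 \sqrt{86}$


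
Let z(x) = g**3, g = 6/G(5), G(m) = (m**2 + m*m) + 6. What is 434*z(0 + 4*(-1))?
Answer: 837/1568 ≈ 0.53380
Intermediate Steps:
G(m) = 6 + 2*m**2 (G(m) = (m**2 + m**2) + 6 = 2*m**2 + 6 = 6 + 2*m**2)
g = 3/28 (g = 6/(6 + 2*5**2) = 6/(6 + 2*25) = 6/(6 + 50) = 6/56 = 6*(1/56) = 3/28 ≈ 0.10714)
z(x) = 27/21952 (z(x) = (3/28)**3 = 27/21952)
434*z(0 + 4*(-1)) = 434*(27/21952) = 837/1568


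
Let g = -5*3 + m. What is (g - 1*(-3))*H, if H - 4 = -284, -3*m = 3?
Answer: 3640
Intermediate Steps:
m = -1 (m = -1/3*3 = -1)
H = -280 (H = 4 - 284 = -280)
g = -16 (g = -5*3 - 1 = -15 - 1 = -16)
(g - 1*(-3))*H = (-16 - 1*(-3))*(-280) = (-16 + 3)*(-280) = -13*(-280) = 3640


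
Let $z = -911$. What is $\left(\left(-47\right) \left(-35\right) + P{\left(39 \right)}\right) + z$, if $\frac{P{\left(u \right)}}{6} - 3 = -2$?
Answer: $740$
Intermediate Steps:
$P{\left(u \right)} = 6$ ($P{\left(u \right)} = 18 + 6 \left(-2\right) = 18 - 12 = 6$)
$\left(\left(-47\right) \left(-35\right) + P{\left(39 \right)}\right) + z = \left(\left(-47\right) \left(-35\right) + 6\right) - 911 = \left(1645 + 6\right) - 911 = 1651 - 911 = 740$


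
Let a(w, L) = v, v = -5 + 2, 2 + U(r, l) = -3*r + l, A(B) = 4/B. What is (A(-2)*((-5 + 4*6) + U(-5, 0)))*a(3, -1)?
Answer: 192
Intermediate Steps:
U(r, l) = -2 + l - 3*r (U(r, l) = -2 + (-3*r + l) = -2 + (l - 3*r) = -2 + l - 3*r)
v = -3
a(w, L) = -3
(A(-2)*((-5 + 4*6) + U(-5, 0)))*a(3, -1) = ((4/(-2))*((-5 + 4*6) + (-2 + 0 - 3*(-5))))*(-3) = ((4*(-1/2))*((-5 + 24) + (-2 + 0 + 15)))*(-3) = -2*(19 + 13)*(-3) = -2*32*(-3) = -64*(-3) = 192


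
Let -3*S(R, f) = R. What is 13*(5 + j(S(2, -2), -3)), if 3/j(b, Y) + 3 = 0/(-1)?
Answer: 52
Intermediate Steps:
S(R, f) = -R/3
j(b, Y) = -1 (j(b, Y) = 3/(-3 + 0/(-1)) = 3/(-3 + 0*(-1)) = 3/(-3 + 0) = 3/(-3) = 3*(-⅓) = -1)
13*(5 + j(S(2, -2), -3)) = 13*(5 - 1) = 13*4 = 52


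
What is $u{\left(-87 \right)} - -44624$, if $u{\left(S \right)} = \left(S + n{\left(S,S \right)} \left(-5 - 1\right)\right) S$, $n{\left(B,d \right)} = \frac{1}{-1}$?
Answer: $51671$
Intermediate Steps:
$n{\left(B,d \right)} = -1$
$u{\left(S \right)} = S \left(6 + S\right)$ ($u{\left(S \right)} = \left(S - \left(-5 - 1\right)\right) S = \left(S - -6\right) S = \left(S + 6\right) S = \left(6 + S\right) S = S \left(6 + S\right)$)
$u{\left(-87 \right)} - -44624 = - 87 \left(6 - 87\right) - -44624 = \left(-87\right) \left(-81\right) + 44624 = 7047 + 44624 = 51671$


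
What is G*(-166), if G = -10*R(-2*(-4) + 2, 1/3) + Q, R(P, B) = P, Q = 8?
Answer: 15272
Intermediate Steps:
G = -92 (G = -10*(-2*(-4) + 2) + 8 = -10*(8 + 2) + 8 = -10*10 + 8 = -100 + 8 = -92)
G*(-166) = -92*(-166) = 15272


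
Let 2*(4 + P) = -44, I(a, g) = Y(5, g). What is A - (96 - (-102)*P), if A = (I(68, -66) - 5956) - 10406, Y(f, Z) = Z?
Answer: -13872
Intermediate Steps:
I(a, g) = g
P = -26 (P = -4 + (½)*(-44) = -4 - 22 = -26)
A = -16428 (A = (-66 - 5956) - 10406 = -6022 - 10406 = -16428)
A - (96 - (-102)*P) = -16428 - (96 - (-102)*(-26)) = -16428 - (96 - 102*26) = -16428 - (96 - 2652) = -16428 - 1*(-2556) = -16428 + 2556 = -13872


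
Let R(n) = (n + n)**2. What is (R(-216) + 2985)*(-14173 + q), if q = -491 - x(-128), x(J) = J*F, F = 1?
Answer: -2756156424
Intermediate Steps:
R(n) = 4*n**2 (R(n) = (2*n)**2 = 4*n**2)
x(J) = J (x(J) = J*1 = J)
q = -363 (q = -491 - 1*(-128) = -491 + 128 = -363)
(R(-216) + 2985)*(-14173 + q) = (4*(-216)**2 + 2985)*(-14173 - 363) = (4*46656 + 2985)*(-14536) = (186624 + 2985)*(-14536) = 189609*(-14536) = -2756156424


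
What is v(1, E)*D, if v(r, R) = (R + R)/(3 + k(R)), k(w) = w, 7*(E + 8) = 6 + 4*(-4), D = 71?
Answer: 3124/15 ≈ 208.27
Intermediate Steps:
E = -66/7 (E = -8 + (6 + 4*(-4))/7 = -8 + (6 - 16)/7 = -8 + (⅐)*(-10) = -8 - 10/7 = -66/7 ≈ -9.4286)
v(r, R) = 2*R/(3 + R) (v(r, R) = (R + R)/(3 + R) = (2*R)/(3 + R) = 2*R/(3 + R))
v(1, E)*D = (2*(-66/7)/(3 - 66/7))*71 = (2*(-66/7)/(-45/7))*71 = (2*(-66/7)*(-7/45))*71 = (44/15)*71 = 3124/15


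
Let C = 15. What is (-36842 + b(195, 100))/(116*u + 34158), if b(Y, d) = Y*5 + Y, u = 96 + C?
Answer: -1372/1809 ≈ -0.75843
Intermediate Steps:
u = 111 (u = 96 + 15 = 111)
b(Y, d) = 6*Y (b(Y, d) = 5*Y + Y = 6*Y)
(-36842 + b(195, 100))/(116*u + 34158) = (-36842 + 6*195)/(116*111 + 34158) = (-36842 + 1170)/(12876 + 34158) = -35672/47034 = -35672*1/47034 = -1372/1809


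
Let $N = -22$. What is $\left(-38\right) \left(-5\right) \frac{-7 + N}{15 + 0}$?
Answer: $- \frac{1102}{3} \approx -367.33$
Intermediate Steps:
$\left(-38\right) \left(-5\right) \frac{-7 + N}{15 + 0} = \left(-38\right) \left(-5\right) \frac{-7 - 22}{15 + 0} = 190 \left(- \frac{29}{15}\right) = - \frac{1102}{3}$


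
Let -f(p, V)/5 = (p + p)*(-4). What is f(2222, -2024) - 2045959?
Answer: -1957079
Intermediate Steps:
f(p, V) = 40*p (f(p, V) = -5*(p + p)*(-4) = -5*2*p*(-4) = -(-40)*p = 40*p)
f(2222, -2024) - 2045959 = 40*2222 - 2045959 = 88880 - 2045959 = -1957079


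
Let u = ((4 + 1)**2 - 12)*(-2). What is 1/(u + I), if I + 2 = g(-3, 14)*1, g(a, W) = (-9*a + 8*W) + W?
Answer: 1/125 ≈ 0.0080000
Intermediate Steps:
g(a, W) = -9*a + 9*W
u = -26 (u = (5**2 - 12)*(-2) = (25 - 12)*(-2) = 13*(-2) = -26)
I = 151 (I = -2 + (-9*(-3) + 9*14)*1 = -2 + (27 + 126)*1 = -2 + 153*1 = -2 + 153 = 151)
1/(u + I) = 1/(-26 + 151) = 1/125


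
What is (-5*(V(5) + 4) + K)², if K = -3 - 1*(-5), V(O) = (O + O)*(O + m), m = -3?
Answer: 13924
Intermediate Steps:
V(O) = 2*O*(-3 + O) (V(O) = (O + O)*(O - 3) = (2*O)*(-3 + O) = 2*O*(-3 + O))
K = 2 (K = -3 + 5 = 2)
(-5*(V(5) + 4) + K)² = (-5*(2*5*(-3 + 5) + 4) + 2)² = (-5*(2*5*2 + 4) + 2)² = (-5*(20 + 4) + 2)² = (-5*24 + 2)² = (-120 + 2)² = (-118)² = 13924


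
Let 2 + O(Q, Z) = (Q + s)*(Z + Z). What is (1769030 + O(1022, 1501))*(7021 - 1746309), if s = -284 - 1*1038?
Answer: -1510446399264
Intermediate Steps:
s = -1322 (s = -284 - 1038 = -1322)
O(Q, Z) = -2 + 2*Z*(-1322 + Q) (O(Q, Z) = -2 + (Q - 1322)*(Z + Z) = -2 + (-1322 + Q)*(2*Z) = -2 + 2*Z*(-1322 + Q))
(1769030 + O(1022, 1501))*(7021 - 1746309) = (1769030 + (-2 - 2644*1501 + 2*1022*1501))*(7021 - 1746309) = (1769030 + (-2 - 3968644 + 3068044))*(-1739288) = (1769030 - 900602)*(-1739288) = 868428*(-1739288) = -1510446399264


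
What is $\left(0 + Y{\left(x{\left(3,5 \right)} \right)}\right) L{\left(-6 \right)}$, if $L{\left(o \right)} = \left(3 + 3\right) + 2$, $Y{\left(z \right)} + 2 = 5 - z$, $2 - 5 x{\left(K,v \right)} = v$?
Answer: $\frac{144}{5} \approx 28.8$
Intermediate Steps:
$x{\left(K,v \right)} = \frac{2}{5} - \frac{v}{5}$
$Y{\left(z \right)} = 3 - z$ ($Y{\left(z \right)} = -2 - \left(-5 + z\right) = 3 - z$)
$L{\left(o \right)} = 8$ ($L{\left(o \right)} = 6 + 2 = 8$)
$\left(0 + Y{\left(x{\left(3,5 \right)} \right)}\right) L{\left(-6 \right)} = \left(0 + \left(3 - \left(\frac{2}{5} - 1\right)\right)\right) 8 = \left(0 + \left(3 - - \frac{3}{5}\right)\right) 8 = \left(0 + \left(3 + \frac{3}{5}\right)\right) 8 = \left(0 + \frac{18}{5}\right) 8 = \frac{18}{5} \cdot 8 = \frac{144}{5}$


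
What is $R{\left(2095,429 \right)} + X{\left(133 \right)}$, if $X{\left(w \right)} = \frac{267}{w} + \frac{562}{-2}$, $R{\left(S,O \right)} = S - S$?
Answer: $- \frac{37106}{133} \approx -278.99$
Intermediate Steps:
$R{\left(S,O \right)} = 0$
$X{\left(w \right)} = -281 + \frac{267}{w}$ ($X{\left(w \right)} = \frac{267}{w} + 562 \left(- \frac{1}{2}\right) = \frac{267}{w} - 281 = -281 + \frac{267}{w}$)
$R{\left(2095,429 \right)} + X{\left(133 \right)} = 0 - \left(281 - \frac{267}{133}\right) = 0 + \left(-281 + 267 \cdot \frac{1}{133}\right) = 0 + \left(-281 + \frac{267}{133}\right) = 0 - \frac{37106}{133} = - \frac{37106}{133}$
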